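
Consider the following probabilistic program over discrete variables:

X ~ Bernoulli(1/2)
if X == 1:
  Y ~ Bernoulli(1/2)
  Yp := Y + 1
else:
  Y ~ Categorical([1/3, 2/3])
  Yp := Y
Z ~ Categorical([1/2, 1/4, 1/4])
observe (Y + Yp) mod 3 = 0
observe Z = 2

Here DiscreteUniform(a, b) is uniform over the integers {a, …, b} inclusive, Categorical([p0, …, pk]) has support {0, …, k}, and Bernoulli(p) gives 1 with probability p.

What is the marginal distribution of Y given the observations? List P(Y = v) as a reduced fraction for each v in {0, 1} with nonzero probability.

P(Y=0) = 2/5, P(Y=1) = 3/5

Enumerate traces; 2 have nonzero weight after conditioning:
  (X=0, Y=0, Z=2) weight 1/24
  (X=1, Y=1, Z=2) weight 1/16
Group by Y:
  weight(Y=0) = 1/24
  weight(Y=1) = 1/16
Total weight = 1/24 + 1/16 = 5/48
P(Y=0 | obs) = 1/24 / 5/48 = 2/5
P(Y=1 | obs) = 1/16 / 5/48 = 3/5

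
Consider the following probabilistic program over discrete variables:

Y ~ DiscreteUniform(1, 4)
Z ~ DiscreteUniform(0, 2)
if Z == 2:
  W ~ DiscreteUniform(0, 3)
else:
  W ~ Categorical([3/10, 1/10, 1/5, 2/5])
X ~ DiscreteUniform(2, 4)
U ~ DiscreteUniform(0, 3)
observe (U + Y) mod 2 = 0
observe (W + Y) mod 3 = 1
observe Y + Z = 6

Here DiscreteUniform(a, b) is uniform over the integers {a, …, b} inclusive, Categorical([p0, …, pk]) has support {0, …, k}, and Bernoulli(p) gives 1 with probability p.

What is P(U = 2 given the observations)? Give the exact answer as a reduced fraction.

P(U = 2 | obs) = 1/2

Enumerate traces; 12 have nonzero weight after conditioning:
  (Y=4, Z=2, W=0, X=2, U=0) weight 1/576
  (Y=4, Z=2, W=0, X=2, U=2) weight 1/576
  (Y=4, Z=2, W=0, X=3, U=0) weight 1/576
  (Y=4, Z=2, W=0, X=3, U=2) weight 1/576
  (Y=4, Z=2, W=0, X=4, U=0) weight 1/576
  (Y=4, Z=2, W=0, X=4, U=2) weight 1/576
  (Y=4, Z=2, W=3, X=2, U=0) weight 1/576
  (Y=4, Z=2, W=3, X=2, U=2) weight 1/576
  … 4 more
Group by U:
  weight(U=0) = 1/96
  weight(U=2) = 1/96
Total weight = 1/96 + 1/96 = 1/48
P(U=0 | obs) = 1/96 / 1/48 = 1/2
P(U=2 | obs) = 1/96 / 1/48 = 1/2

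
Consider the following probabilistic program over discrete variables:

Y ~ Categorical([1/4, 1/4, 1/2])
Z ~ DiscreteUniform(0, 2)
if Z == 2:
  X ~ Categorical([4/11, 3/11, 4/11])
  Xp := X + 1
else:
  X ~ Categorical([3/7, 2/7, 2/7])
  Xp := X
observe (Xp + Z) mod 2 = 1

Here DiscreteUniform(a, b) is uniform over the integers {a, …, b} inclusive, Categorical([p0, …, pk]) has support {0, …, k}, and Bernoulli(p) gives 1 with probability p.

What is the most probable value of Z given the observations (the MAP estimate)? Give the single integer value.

Enumerate traces; 15 have nonzero weight after conditioning:
  (Y=0, Z=0, X=1) weight 1/42
  (Y=0, Z=1, X=0) weight 1/28
  (Y=0, Z=1, X=2) weight 1/42
  (Y=0, Z=2, X=0) weight 1/33
  (Y=0, Z=2, X=2) weight 1/33
  (Y=1, Z=0, X=1) weight 1/42
  (Y=1, Z=1, X=0) weight 1/28
  (Y=1, Z=1, X=2) weight 1/42
  … 7 more
Group by Z:
  weight(Z=0) = 2/21
  weight(Z=1) = 5/21
  weight(Z=2) = 8/33
Total weight = 2/21 + 5/21 + 8/33 = 19/33
P(Z=0 | obs) = 2/21 / 19/33 = 22/133
P(Z=1 | obs) = 5/21 / 19/33 = 55/133
P(Z=2 | obs) = 8/33 / 19/33 = 8/19
argmax = 2

argmax_v P(Z = v | obs) = 2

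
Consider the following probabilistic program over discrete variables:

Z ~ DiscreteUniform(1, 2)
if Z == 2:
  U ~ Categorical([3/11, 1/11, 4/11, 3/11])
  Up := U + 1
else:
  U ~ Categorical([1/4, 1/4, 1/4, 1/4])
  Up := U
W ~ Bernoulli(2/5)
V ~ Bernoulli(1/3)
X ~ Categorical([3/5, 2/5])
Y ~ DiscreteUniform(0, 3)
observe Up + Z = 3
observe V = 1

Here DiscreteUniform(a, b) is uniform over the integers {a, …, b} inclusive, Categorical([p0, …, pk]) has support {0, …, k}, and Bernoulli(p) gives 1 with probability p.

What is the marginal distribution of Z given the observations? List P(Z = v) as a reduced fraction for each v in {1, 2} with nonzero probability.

P(Z=1) = 11/23, P(Z=2) = 12/23

Enumerate traces; 32 have nonzero weight after conditioning:
  (Z=1, U=2, W=0, V=1, X=0, Y=0) weight 3/800
  (Z=1, U=2, W=0, V=1, X=0, Y=1) weight 3/800
  (Z=1, U=2, W=0, V=1, X=0, Y=2) weight 3/800
  (Z=1, U=2, W=0, V=1, X=0, Y=3) weight 3/800
  (Z=1, U=2, W=0, V=1, X=1, Y=0) weight 1/400
  (Z=1, U=2, W=0, V=1, X=1, Y=1) weight 1/400
  (Z=1, U=2, W=0, V=1, X=1, Y=2) weight 1/400
  (Z=1, U=2, W=0, V=1, X=1, Y=3) weight 1/400
  (Z=2, U=0, W=0, V=1, X=0, Y=0) weight 9/2200
  … 23 more
Group by Z:
  weight(Z=1) = 1/24
  weight(Z=2) = 1/22
Total weight = 1/24 + 1/22 = 23/264
P(Z=1 | obs) = 1/24 / 23/264 = 11/23
P(Z=2 | obs) = 1/22 / 23/264 = 12/23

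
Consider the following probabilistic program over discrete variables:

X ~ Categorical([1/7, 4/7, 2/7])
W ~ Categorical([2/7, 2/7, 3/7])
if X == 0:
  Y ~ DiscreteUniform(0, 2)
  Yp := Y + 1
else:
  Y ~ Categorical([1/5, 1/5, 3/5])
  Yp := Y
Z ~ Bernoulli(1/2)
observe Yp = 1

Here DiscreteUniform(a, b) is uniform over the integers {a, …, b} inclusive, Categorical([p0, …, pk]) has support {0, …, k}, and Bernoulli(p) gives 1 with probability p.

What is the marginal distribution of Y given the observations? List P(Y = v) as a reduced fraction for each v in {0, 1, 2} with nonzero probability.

P(Y=0) = 5/23, P(Y=1) = 18/23

Enumerate traces; 18 have nonzero weight after conditioning:
  (X=0, W=0, Y=0, Z=0) weight 1/147
  (X=0, W=0, Y=0, Z=1) weight 1/147
  (X=0, W=1, Y=0, Z=0) weight 1/147
  (X=0, W=1, Y=0, Z=1) weight 1/147
  (X=0, W=2, Y=0, Z=0) weight 1/98
  (X=0, W=2, Y=0, Z=1) weight 1/98
  (X=1, W=0, Y=1, Z=0) weight 4/245
  (X=1, W=0, Y=1, Z=1) weight 4/245
  … 10 more
Group by Y:
  weight(Y=0) = 1/21
  weight(Y=1) = 6/35
Total weight = 1/21 + 6/35 = 23/105
P(Y=0 | obs) = 1/21 / 23/105 = 5/23
P(Y=1 | obs) = 6/35 / 23/105 = 18/23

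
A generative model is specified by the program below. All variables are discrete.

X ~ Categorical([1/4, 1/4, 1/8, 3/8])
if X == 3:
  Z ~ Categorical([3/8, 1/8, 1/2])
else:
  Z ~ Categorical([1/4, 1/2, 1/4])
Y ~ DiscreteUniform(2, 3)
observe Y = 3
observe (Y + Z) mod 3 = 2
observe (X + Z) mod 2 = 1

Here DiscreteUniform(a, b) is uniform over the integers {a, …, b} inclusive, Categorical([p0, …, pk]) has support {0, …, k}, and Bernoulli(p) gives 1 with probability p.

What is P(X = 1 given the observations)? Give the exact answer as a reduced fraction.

P(X = 1 | obs) = 1/4

Enumerate traces; 2 have nonzero weight after conditioning:
  (X=1, Z=2, Y=3) weight 1/32
  (X=3, Z=2, Y=3) weight 3/32
Group by X:
  weight(X=1) = 1/32
  weight(X=3) = 3/32
Total weight = 1/32 + 3/32 = 1/8
P(X=1 | obs) = 1/32 / 1/8 = 1/4
P(X=3 | obs) = 3/32 / 1/8 = 3/4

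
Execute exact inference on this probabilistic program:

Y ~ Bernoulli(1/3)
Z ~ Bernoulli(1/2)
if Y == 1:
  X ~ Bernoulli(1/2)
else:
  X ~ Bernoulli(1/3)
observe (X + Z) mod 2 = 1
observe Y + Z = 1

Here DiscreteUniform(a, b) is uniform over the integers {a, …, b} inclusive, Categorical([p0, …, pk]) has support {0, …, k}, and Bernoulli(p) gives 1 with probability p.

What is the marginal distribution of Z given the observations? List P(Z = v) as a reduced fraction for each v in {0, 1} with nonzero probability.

P(Z=0) = 3/11, P(Z=1) = 8/11

Enumerate traces; 2 have nonzero weight after conditioning:
  (Y=0, Z=1, X=0) weight 2/9
  (Y=1, Z=0, X=1) weight 1/12
Group by Z:
  weight(Z=0) = 1/12
  weight(Z=1) = 2/9
Total weight = 1/12 + 2/9 = 11/36
P(Z=0 | obs) = 1/12 / 11/36 = 3/11
P(Z=1 | obs) = 2/9 / 11/36 = 8/11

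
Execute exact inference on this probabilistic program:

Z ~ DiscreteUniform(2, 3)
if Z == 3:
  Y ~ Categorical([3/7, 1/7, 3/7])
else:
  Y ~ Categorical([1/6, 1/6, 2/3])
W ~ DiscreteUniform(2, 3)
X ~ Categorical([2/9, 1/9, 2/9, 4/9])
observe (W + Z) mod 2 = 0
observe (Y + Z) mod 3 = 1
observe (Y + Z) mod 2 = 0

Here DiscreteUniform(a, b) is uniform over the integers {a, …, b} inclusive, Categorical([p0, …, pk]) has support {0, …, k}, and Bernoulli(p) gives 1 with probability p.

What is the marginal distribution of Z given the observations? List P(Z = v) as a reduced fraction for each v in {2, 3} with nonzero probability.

P(Z=2) = 14/17, P(Z=3) = 3/17

Enumerate traces; 8 have nonzero weight after conditioning:
  (Z=2, Y=2, W=2, X=0) weight 1/27
  (Z=2, Y=2, W=2, X=1) weight 1/54
  (Z=2, Y=2, W=2, X=2) weight 1/27
  (Z=2, Y=2, W=2, X=3) weight 2/27
  (Z=3, Y=1, W=3, X=0) weight 1/126
  (Z=3, Y=1, W=3, X=1) weight 1/252
  (Z=3, Y=1, W=3, X=2) weight 1/126
  (Z=3, Y=1, W=3, X=3) weight 1/63
Group by Z:
  weight(Z=2) = 1/6
  weight(Z=3) = 1/28
Total weight = 1/6 + 1/28 = 17/84
P(Z=2 | obs) = 1/6 / 17/84 = 14/17
P(Z=3 | obs) = 1/28 / 17/84 = 3/17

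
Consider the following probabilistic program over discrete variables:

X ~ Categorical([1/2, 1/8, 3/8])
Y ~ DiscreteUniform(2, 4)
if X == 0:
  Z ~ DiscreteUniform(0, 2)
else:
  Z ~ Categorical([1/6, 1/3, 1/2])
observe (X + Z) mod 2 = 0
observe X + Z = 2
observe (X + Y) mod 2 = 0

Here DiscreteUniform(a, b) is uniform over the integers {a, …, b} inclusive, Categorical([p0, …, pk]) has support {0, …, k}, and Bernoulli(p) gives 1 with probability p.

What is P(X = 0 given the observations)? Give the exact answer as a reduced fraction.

P(X = 0 | obs) = 2/3

Enumerate traces; 5 have nonzero weight after conditioning:
  (X=0, Y=2, Z=2) weight 1/18
  (X=0, Y=4, Z=2) weight 1/18
  (X=1, Y=3, Z=1) weight 1/72
  (X=2, Y=2, Z=0) weight 1/48
  (X=2, Y=4, Z=0) weight 1/48
Group by X:
  weight(X=0) = 1/9
  weight(X=1) = 1/72
  weight(X=2) = 1/24
Total weight = 1/9 + 1/72 + 1/24 = 1/6
P(X=0 | obs) = 1/9 / 1/6 = 2/3
P(X=1 | obs) = 1/72 / 1/6 = 1/12
P(X=2 | obs) = 1/24 / 1/6 = 1/4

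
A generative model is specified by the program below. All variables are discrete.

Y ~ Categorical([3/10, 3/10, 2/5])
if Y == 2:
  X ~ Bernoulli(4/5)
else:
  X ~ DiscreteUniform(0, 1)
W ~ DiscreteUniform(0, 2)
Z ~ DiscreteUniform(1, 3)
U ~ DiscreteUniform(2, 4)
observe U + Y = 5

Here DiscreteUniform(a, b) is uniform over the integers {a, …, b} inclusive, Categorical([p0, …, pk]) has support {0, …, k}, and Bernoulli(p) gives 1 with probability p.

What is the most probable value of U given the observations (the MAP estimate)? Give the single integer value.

argmax_v P(U = v | obs) = 3

Enumerate traces; 36 have nonzero weight after conditioning:
  (Y=1, X=0, W=0, Z=1, U=4) weight 1/180
  (Y=1, X=0, W=0, Z=2, U=4) weight 1/180
  (Y=1, X=0, W=0, Z=3, U=4) weight 1/180
  (Y=1, X=0, W=1, Z=1, U=4) weight 1/180
  (Y=1, X=0, W=1, Z=2, U=4) weight 1/180
  (Y=1, X=0, W=1, Z=3, U=4) weight 1/180
  (Y=1, X=0, W=2, Z=1, U=4) weight 1/180
  (Y=1, X=0, W=2, Z=2, U=4) weight 1/180
  (Y=2, X=0, W=0, Z=1, U=3) weight 2/675
  … 27 more
Group by U:
  weight(U=3) = 2/15
  weight(U=4) = 1/10
Total weight = 2/15 + 1/10 = 7/30
P(U=3 | obs) = 2/15 / 7/30 = 4/7
P(U=4 | obs) = 1/10 / 7/30 = 3/7
argmax = 3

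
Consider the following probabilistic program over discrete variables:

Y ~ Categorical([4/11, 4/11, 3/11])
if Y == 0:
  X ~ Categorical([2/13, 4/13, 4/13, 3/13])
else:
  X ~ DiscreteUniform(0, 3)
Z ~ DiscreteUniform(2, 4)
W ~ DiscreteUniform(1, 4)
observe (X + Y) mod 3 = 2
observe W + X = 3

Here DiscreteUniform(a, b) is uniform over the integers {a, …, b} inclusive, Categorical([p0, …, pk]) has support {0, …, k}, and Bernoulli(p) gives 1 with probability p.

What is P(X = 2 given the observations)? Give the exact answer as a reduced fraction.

P(X = 2 | obs) = 64/155

Enumerate traces; 9 have nonzero weight after conditioning:
  (Y=0, X=2, Z=2, W=1) weight 4/429
  (Y=0, X=2, Z=3, W=1) weight 4/429
  (Y=0, X=2, Z=4, W=1) weight 4/429
  (Y=1, X=1, Z=2, W=2) weight 1/132
  (Y=1, X=1, Z=3, W=2) weight 1/132
  (Y=1, X=1, Z=4, W=2) weight 1/132
  (Y=2, X=0, Z=2, W=3) weight 1/176
  (Y=2, X=0, Z=3, W=3) weight 1/176
  … 1 more
Group by X:
  weight(X=0) = 3/176
  weight(X=1) = 1/44
  weight(X=2) = 4/143
Total weight = 3/176 + 1/44 + 4/143 = 155/2288
P(X=0 | obs) = 3/176 / 155/2288 = 39/155
P(X=1 | obs) = 1/44 / 155/2288 = 52/155
P(X=2 | obs) = 4/143 / 155/2288 = 64/155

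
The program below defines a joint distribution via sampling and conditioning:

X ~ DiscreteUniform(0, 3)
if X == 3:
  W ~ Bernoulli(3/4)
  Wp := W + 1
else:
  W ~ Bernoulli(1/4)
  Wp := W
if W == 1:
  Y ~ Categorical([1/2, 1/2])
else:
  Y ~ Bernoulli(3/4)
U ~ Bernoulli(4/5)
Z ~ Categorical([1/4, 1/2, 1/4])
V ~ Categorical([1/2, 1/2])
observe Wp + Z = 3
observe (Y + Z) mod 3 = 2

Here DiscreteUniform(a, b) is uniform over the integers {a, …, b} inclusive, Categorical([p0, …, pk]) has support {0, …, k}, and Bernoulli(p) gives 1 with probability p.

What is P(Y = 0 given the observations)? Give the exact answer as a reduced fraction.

P(Y = 0 | obs) = 7/19

Enumerate traces; 20 have nonzero weight after conditioning:
  (X=0, W=1, Y=0, U=0, Z=2, V=0) weight 1/1280
  (X=0, W=1, Y=0, U=0, Z=2, V=1) weight 1/1280
  (X=0, W=1, Y=0, U=1, Z=2, V=0) weight 1/320
  (X=0, W=1, Y=0, U=1, Z=2, V=1) weight 1/320
  (X=1, W=1, Y=0, U=0, Z=2, V=0) weight 1/1280
  (X=1, W=1, Y=0, U=0, Z=2, V=1) weight 1/1280
  (X=1, W=1, Y=0, U=1, Z=2, V=0) weight 1/320
  (X=1, W=1, Y=0, U=1, Z=2, V=1) weight 1/320
  (X=3, W=1, Y=1, U=0, Z=1, V=0) weight 3/640
  … 11 more
Group by Y:
  weight(Y=0) = 7/256
  weight(Y=1) = 3/64
Total weight = 7/256 + 3/64 = 19/256
P(Y=0 | obs) = 7/256 / 19/256 = 7/19
P(Y=1 | obs) = 3/64 / 19/256 = 12/19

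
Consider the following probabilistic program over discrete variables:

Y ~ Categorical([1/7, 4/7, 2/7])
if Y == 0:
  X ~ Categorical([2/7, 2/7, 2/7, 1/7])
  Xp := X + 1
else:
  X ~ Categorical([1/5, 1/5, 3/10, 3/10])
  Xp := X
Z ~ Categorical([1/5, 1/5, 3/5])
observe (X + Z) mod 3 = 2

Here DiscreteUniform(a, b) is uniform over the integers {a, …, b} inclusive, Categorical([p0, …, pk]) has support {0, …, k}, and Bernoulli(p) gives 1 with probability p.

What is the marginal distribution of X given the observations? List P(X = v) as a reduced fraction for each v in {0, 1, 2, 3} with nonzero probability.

Enumerate traces; 12 have nonzero weight after conditioning:
  (Y=0, X=0, Z=2) weight 6/245
  (Y=0, X=1, Z=1) weight 2/245
  (Y=0, X=2, Z=0) weight 2/245
  (Y=0, X=3, Z=2) weight 3/245
  (Y=1, X=0, Z=2) weight 12/175
  (Y=1, X=1, Z=1) weight 4/175
  (Y=1, X=2, Z=0) weight 6/175
  (Y=1, X=3, Z=2) weight 18/175
  … 4 more
Group by X:
  weight(X=0) = 156/1225
  weight(X=1) = 52/1225
  weight(X=2) = 73/1225
  weight(X=3) = 204/1225
Total weight = 156/1225 + 52/1225 + 73/1225 + 204/1225 = 97/245
P(X=0 | obs) = 156/1225 / 97/245 = 156/485
P(X=1 | obs) = 52/1225 / 97/245 = 52/485
P(X=2 | obs) = 73/1225 / 97/245 = 73/485
P(X=3 | obs) = 204/1225 / 97/245 = 204/485

P(X=0) = 156/485, P(X=1) = 52/485, P(X=2) = 73/485, P(X=3) = 204/485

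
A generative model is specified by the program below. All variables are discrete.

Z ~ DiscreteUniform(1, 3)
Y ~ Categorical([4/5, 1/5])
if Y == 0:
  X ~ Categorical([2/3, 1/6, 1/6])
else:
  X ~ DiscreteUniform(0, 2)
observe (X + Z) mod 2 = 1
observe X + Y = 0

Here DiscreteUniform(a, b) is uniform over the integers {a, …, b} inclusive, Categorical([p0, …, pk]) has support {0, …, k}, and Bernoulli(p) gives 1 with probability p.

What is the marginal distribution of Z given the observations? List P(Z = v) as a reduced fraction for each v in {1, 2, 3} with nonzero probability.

P(Z=1) = 1/2, P(Z=3) = 1/2

Enumerate traces; 2 have nonzero weight after conditioning:
  (Z=1, Y=0, X=0) weight 8/45
  (Z=3, Y=0, X=0) weight 8/45
Group by Z:
  weight(Z=1) = 8/45
  weight(Z=3) = 8/45
Total weight = 8/45 + 8/45 = 16/45
P(Z=1 | obs) = 8/45 / 16/45 = 1/2
P(Z=3 | obs) = 8/45 / 16/45 = 1/2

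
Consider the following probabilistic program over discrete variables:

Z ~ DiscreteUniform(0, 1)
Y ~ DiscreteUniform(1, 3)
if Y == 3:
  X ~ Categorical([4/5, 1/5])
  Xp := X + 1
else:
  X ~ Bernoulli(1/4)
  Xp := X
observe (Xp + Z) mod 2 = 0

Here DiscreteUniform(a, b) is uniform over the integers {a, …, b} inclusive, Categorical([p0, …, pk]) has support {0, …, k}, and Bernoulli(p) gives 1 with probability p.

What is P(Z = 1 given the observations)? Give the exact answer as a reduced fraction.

P(Z = 1 | obs) = 13/30

Enumerate traces; 6 have nonzero weight after conditioning:
  (Z=0, Y=1, X=0) weight 1/8
  (Z=0, Y=2, X=0) weight 1/8
  (Z=0, Y=3, X=1) weight 1/30
  (Z=1, Y=1, X=1) weight 1/24
  (Z=1, Y=2, X=1) weight 1/24
  (Z=1, Y=3, X=0) weight 2/15
Group by Z:
  weight(Z=0) = 17/60
  weight(Z=1) = 13/60
Total weight = 17/60 + 13/60 = 1/2
P(Z=0 | obs) = 17/60 / 1/2 = 17/30
P(Z=1 | obs) = 13/60 / 1/2 = 13/30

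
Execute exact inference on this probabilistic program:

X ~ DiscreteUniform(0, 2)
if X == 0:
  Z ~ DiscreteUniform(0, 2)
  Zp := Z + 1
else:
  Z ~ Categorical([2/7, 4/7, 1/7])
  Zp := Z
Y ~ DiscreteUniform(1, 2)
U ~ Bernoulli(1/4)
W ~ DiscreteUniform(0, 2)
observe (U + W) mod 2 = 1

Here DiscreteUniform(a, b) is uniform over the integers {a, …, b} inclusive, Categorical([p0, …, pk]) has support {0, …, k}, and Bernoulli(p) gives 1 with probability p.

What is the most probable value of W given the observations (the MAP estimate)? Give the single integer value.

Enumerate traces; 54 have nonzero weight after conditioning:
  (X=0, Z=0, Y=1, U=0, W=1) weight 1/72
  (X=0, Z=0, Y=1, U=1, W=0) weight 1/216
  (X=0, Z=0, Y=1, U=1, W=2) weight 1/216
  (X=0, Z=0, Y=2, U=0, W=1) weight 1/72
  (X=0, Z=0, Y=2, U=1, W=0) weight 1/216
  (X=0, Z=0, Y=2, U=1, W=2) weight 1/216
  (X=0, Z=1, Y=1, U=0, W=1) weight 1/72
  (X=0, Z=1, Y=1, U=1, W=0) weight 1/216
  … 46 more
Group by W:
  weight(W=0) = 1/12
  weight(W=1) = 1/4
  weight(W=2) = 1/12
Total weight = 1/12 + 1/4 + 1/12 = 5/12
P(W=0 | obs) = 1/12 / 5/12 = 1/5
P(W=1 | obs) = 1/4 / 5/12 = 3/5
P(W=2 | obs) = 1/12 / 5/12 = 1/5
argmax = 1

argmax_v P(W = v | obs) = 1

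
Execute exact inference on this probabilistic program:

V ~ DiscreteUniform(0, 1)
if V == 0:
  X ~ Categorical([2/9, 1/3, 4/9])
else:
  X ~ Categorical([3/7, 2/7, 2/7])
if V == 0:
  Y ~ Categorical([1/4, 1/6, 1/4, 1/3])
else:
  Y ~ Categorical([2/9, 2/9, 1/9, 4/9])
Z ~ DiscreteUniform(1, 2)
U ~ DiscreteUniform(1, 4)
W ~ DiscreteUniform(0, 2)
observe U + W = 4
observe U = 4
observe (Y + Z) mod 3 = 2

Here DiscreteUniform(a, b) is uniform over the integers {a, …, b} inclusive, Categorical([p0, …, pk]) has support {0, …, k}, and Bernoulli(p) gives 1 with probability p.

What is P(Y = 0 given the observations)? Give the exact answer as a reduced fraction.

Enumerate traces; 18 have nonzero weight after conditioning:
  (V=0, X=0, Y=0, Z=2, U=4, W=0) weight 1/864
  (V=0, X=0, Y=1, Z=1, U=4, W=0) weight 1/1296
  (V=0, X=0, Y=3, Z=2, U=4, W=0) weight 1/648
  (V=0, X=1, Y=0, Z=2, U=4, W=0) weight 1/576
  (V=0, X=1, Y=1, Z=1, U=4, W=0) weight 1/864
  (V=0, X=1, Y=3, Z=2, U=4, W=0) weight 1/432
  (V=0, X=2, Y=0, Z=2, U=4, W=0) weight 1/432
  (V=0, X=2, Y=1, Z=1, U=4, W=0) weight 1/648
  … 10 more
Group by Y:
  weight(Y=0) = 17/1728
  weight(Y=1) = 7/864
  weight(Y=3) = 7/432
Total weight = 17/1728 + 7/864 + 7/432 = 59/1728
P(Y=0 | obs) = 17/1728 / 59/1728 = 17/59
P(Y=1 | obs) = 7/864 / 59/1728 = 14/59
P(Y=3 | obs) = 7/432 / 59/1728 = 28/59

P(Y = 0 | obs) = 17/59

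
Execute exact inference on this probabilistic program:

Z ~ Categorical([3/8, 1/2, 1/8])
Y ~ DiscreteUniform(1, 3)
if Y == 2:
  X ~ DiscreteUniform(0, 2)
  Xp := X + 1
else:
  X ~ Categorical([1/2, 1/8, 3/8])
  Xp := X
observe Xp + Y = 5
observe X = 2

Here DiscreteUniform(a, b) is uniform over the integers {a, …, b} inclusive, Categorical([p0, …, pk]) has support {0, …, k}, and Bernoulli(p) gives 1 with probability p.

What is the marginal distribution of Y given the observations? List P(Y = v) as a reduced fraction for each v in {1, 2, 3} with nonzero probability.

P(Y=2) = 8/17, P(Y=3) = 9/17

Enumerate traces; 6 have nonzero weight after conditioning:
  (Z=0, Y=2, X=2) weight 1/24
  (Z=0, Y=3, X=2) weight 3/64
  (Z=1, Y=2, X=2) weight 1/18
  (Z=1, Y=3, X=2) weight 1/16
  (Z=2, Y=2, X=2) weight 1/72
  (Z=2, Y=3, X=2) weight 1/64
Group by Y:
  weight(Y=2) = 1/9
  weight(Y=3) = 1/8
Total weight = 1/9 + 1/8 = 17/72
P(Y=2 | obs) = 1/9 / 17/72 = 8/17
P(Y=3 | obs) = 1/8 / 17/72 = 9/17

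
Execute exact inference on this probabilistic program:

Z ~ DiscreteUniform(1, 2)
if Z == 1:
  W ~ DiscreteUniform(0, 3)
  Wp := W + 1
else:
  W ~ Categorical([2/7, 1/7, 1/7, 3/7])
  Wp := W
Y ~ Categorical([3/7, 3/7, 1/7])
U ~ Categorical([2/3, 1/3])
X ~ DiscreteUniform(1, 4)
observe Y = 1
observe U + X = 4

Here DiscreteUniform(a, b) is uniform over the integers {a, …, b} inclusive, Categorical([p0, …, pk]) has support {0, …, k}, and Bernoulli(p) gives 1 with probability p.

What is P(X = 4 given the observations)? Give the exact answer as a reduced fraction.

P(X = 4 | obs) = 2/3

Enumerate traces; 16 have nonzero weight after conditioning:
  (Z=1, W=0, Y=1, U=0, X=4) weight 1/112
  (Z=1, W=0, Y=1, U=1, X=3) weight 1/224
  (Z=1, W=1, Y=1, U=0, X=4) weight 1/112
  (Z=1, W=1, Y=1, U=1, X=3) weight 1/224
  (Z=1, W=2, Y=1, U=0, X=4) weight 1/112
  (Z=1, W=2, Y=1, U=1, X=3) weight 1/224
  (Z=1, W=3, Y=1, U=0, X=4) weight 1/112
  (Z=1, W=3, Y=1, U=1, X=3) weight 1/224
  … 8 more
Group by X:
  weight(X=3) = 1/28
  weight(X=4) = 1/14
Total weight = 1/28 + 1/14 = 3/28
P(X=3 | obs) = 1/28 / 3/28 = 1/3
P(X=4 | obs) = 1/14 / 3/28 = 2/3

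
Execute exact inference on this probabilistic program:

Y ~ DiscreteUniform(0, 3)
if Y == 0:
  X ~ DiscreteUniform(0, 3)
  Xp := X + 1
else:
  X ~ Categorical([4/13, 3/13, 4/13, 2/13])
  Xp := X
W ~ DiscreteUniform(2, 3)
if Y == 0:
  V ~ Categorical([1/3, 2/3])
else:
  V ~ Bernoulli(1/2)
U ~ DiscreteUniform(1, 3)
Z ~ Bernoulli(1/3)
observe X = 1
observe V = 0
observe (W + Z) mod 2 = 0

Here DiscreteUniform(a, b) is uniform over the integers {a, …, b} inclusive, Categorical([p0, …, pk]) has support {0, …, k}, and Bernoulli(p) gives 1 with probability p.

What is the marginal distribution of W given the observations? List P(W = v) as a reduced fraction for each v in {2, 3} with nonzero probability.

P(W=2) = 2/3, P(W=3) = 1/3

Enumerate traces; 24 have nonzero weight after conditioning:
  (Y=0, X=1, W=2, V=0, U=1, Z=0) weight 1/432
  (Y=0, X=1, W=2, V=0, U=2, Z=0) weight 1/432
  (Y=0, X=1, W=2, V=0, U=3, Z=0) weight 1/432
  (Y=0, X=1, W=3, V=0, U=1, Z=1) weight 1/864
  (Y=0, X=1, W=3, V=0, U=2, Z=1) weight 1/864
  (Y=0, X=1, W=3, V=0, U=3, Z=1) weight 1/864
  (Y=1, X=1, W=2, V=0, U=1, Z=0) weight 1/312
  (Y=1, X=1, W=2, V=0, U=2, Z=0) weight 1/312
  … 16 more
Group by W:
  weight(W=2) = 67/1872
  weight(W=3) = 67/3744
Total weight = 67/1872 + 67/3744 = 67/1248
P(W=2 | obs) = 67/1872 / 67/1248 = 2/3
P(W=3 | obs) = 67/3744 / 67/1248 = 1/3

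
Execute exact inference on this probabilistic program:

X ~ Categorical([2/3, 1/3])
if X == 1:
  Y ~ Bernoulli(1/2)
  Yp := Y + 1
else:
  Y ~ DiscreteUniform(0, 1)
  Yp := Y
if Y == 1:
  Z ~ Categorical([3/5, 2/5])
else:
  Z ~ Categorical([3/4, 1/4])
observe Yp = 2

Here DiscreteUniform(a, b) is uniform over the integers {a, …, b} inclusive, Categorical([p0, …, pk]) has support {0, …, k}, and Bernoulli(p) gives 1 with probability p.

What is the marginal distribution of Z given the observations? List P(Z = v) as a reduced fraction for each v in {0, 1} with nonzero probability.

Enumerate traces; 2 have nonzero weight after conditioning:
  (X=1, Y=1, Z=0) weight 1/10
  (X=1, Y=1, Z=1) weight 1/15
Group by Z:
  weight(Z=0) = 1/10
  weight(Z=1) = 1/15
Total weight = 1/10 + 1/15 = 1/6
P(Z=0 | obs) = 1/10 / 1/6 = 3/5
P(Z=1 | obs) = 1/15 / 1/6 = 2/5

P(Z=0) = 3/5, P(Z=1) = 2/5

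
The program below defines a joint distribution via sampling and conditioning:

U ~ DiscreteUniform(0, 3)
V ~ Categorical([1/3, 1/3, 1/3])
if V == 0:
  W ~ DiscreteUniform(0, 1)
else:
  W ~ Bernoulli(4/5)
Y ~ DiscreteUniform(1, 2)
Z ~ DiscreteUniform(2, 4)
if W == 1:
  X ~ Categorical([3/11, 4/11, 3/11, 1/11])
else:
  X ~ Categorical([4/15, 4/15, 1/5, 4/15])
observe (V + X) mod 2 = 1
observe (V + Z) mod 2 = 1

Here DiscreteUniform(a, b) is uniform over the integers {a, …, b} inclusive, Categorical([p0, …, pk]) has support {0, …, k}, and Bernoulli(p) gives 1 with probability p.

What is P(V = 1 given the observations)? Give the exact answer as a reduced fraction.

P(V = 1 | obs) = 1748/3339

Enumerate traces; 128 have nonzero weight after conditioning:
  (U=0, V=0, W=0, Y=1, Z=3, X=1) weight 1/540
  (U=0, V=0, W=0, Y=1, Z=3, X=3) weight 1/540
  (U=0, V=0, W=0, Y=2, Z=3, X=1) weight 1/540
  (U=0, V=0, W=0, Y=2, Z=3, X=3) weight 1/540
  (U=0, V=0, W=1, Y=1, Z=3, X=1) weight 1/396
  (U=0, V=0, W=1, Y=1, Z=3, X=3) weight 1/1584
  (U=0, V=0, W=1, Y=2, Z=3, X=1) weight 1/396
  (U=0, V=0, W=1, Y=2, Z=3, X=3) weight 1/1584
  (U=0, V=1, W=0, Y=1, Z=2, X=0) weight 1/1350
  (U=0, V=2, W=0, Y=1, Z=3, X=1) weight 1/1350
  … 118 more
Group by V:
  weight(V=0) = 163/2970
  weight(V=1) = 874/7425
  weight(V=2) = 388/7425
Total weight = 163/2970 + 874/7425 + 388/7425 = 371/1650
P(V=0 | obs) = 163/2970 / 371/1650 = 815/3339
P(V=1 | obs) = 874/7425 / 371/1650 = 1748/3339
P(V=2 | obs) = 388/7425 / 371/1650 = 776/3339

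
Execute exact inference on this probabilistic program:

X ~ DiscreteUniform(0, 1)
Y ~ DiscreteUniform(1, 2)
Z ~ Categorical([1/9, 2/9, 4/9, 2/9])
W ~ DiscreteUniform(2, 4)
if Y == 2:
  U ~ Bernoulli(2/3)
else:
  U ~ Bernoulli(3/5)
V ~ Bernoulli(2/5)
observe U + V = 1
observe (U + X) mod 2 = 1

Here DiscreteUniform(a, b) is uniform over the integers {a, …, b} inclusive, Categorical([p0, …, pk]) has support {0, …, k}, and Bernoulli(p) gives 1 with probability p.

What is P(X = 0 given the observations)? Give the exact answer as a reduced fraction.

Enumerate traces; 48 have nonzero weight after conditioning:
  (X=0, Y=1, Z=0, W=2, U=1, V=0) weight 1/300
  (X=0, Y=1, Z=0, W=3, U=1, V=0) weight 1/300
  (X=0, Y=1, Z=0, W=4, U=1, V=0) weight 1/300
  (X=0, Y=1, Z=1, W=2, U=1, V=0) weight 1/150
  (X=0, Y=1, Z=1, W=3, U=1, V=0) weight 1/150
  (X=0, Y=1, Z=1, W=4, U=1, V=0) weight 1/150
  (X=0, Y=1, Z=2, W=2, U=1, V=0) weight 1/75
  (X=0, Y=1, Z=2, W=3, U=1, V=0) weight 1/75
  (X=1, Y=1, Z=0, W=2, U=0, V=1) weight 1/675
  … 39 more
Group by X:
  weight(X=0) = 19/100
  weight(X=1) = 11/150
Total weight = 19/100 + 11/150 = 79/300
P(X=0 | obs) = 19/100 / 79/300 = 57/79
P(X=1 | obs) = 11/150 / 79/300 = 22/79

P(X = 0 | obs) = 57/79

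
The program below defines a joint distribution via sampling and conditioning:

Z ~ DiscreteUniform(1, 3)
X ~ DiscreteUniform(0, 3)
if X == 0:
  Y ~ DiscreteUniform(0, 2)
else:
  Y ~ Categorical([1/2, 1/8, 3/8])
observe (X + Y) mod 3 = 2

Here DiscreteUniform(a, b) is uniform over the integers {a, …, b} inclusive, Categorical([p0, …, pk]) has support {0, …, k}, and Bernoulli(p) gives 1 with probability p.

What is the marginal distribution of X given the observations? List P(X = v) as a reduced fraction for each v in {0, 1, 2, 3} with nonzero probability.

Enumerate traces; 12 have nonzero weight after conditioning:
  (Z=1, X=0, Y=2) weight 1/36
  (Z=1, X=1, Y=1) weight 1/96
  (Z=1, X=2, Y=0) weight 1/24
  (Z=1, X=3, Y=2) weight 1/32
  (Z=2, X=0, Y=2) weight 1/36
  (Z=2, X=1, Y=1) weight 1/96
  (Z=2, X=2, Y=0) weight 1/24
  (Z=2, X=3, Y=2) weight 1/32
  … 4 more
Group by X:
  weight(X=0) = 1/12
  weight(X=1) = 1/32
  weight(X=2) = 1/8
  weight(X=3) = 3/32
Total weight = 1/12 + 1/32 + 1/8 + 3/32 = 1/3
P(X=0 | obs) = 1/12 / 1/3 = 1/4
P(X=1 | obs) = 1/32 / 1/3 = 3/32
P(X=2 | obs) = 1/8 / 1/3 = 3/8
P(X=3 | obs) = 3/32 / 1/3 = 9/32

P(X=0) = 1/4, P(X=1) = 3/32, P(X=2) = 3/8, P(X=3) = 9/32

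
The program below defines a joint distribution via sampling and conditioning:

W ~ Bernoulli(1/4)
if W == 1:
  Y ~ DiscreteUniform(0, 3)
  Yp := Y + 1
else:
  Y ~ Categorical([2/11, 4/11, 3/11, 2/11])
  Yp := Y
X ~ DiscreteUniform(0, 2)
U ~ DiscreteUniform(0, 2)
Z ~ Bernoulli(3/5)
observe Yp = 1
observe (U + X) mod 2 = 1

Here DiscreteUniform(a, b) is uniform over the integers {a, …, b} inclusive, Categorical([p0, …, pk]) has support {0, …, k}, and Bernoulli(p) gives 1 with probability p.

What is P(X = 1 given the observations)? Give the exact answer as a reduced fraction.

P(X = 1 | obs) = 1/2

Enumerate traces; 16 have nonzero weight after conditioning:
  (W=0, Y=1, X=0, U=1, Z=0) weight 2/165
  (W=0, Y=1, X=0, U=1, Z=1) weight 1/55
  (W=0, Y=1, X=1, U=0, Z=0) weight 2/165
  (W=0, Y=1, X=1, U=0, Z=1) weight 1/55
  (W=0, Y=1, X=1, U=2, Z=0) weight 2/165
  (W=0, Y=1, X=1, U=2, Z=1) weight 1/55
  (W=0, Y=1, X=2, U=1, Z=0) weight 2/165
  (W=0, Y=1, X=2, U=1, Z=1) weight 1/55
  … 8 more
Group by X:
  weight(X=0) = 59/1584
  weight(X=1) = 59/792
  weight(X=2) = 59/1584
Total weight = 59/1584 + 59/792 + 59/1584 = 59/396
P(X=0 | obs) = 59/1584 / 59/396 = 1/4
P(X=1 | obs) = 59/792 / 59/396 = 1/2
P(X=2 | obs) = 59/1584 / 59/396 = 1/4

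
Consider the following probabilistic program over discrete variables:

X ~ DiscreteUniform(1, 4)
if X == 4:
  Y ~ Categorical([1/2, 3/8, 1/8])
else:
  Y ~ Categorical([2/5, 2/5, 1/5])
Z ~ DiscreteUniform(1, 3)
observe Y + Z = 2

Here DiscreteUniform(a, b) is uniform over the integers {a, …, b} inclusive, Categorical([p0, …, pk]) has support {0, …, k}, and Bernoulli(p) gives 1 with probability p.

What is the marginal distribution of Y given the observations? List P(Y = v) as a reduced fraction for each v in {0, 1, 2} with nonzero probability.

P(Y=0) = 68/131, P(Y=1) = 63/131

Enumerate traces; 8 have nonzero weight after conditioning:
  (X=1, Y=0, Z=2) weight 1/30
  (X=1, Y=1, Z=1) weight 1/30
  (X=2, Y=0, Z=2) weight 1/30
  (X=2, Y=1, Z=1) weight 1/30
  (X=3, Y=0, Z=2) weight 1/30
  (X=3, Y=1, Z=1) weight 1/30
  (X=4, Y=0, Z=2) weight 1/24
  (X=4, Y=1, Z=1) weight 1/32
Group by Y:
  weight(Y=0) = 17/120
  weight(Y=1) = 21/160
Total weight = 17/120 + 21/160 = 131/480
P(Y=0 | obs) = 17/120 / 131/480 = 68/131
P(Y=1 | obs) = 21/160 / 131/480 = 63/131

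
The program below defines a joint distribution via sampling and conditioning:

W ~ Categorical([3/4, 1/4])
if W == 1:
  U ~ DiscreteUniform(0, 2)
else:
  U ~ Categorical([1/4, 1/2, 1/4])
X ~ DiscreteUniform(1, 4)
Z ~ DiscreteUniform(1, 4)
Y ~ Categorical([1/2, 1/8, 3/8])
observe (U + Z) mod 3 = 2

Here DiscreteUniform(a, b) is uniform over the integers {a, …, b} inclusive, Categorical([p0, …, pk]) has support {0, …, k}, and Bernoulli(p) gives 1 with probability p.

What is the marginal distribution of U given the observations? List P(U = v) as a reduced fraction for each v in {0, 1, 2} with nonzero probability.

P(U=0) = 13/70, P(U=1) = 22/35, P(U=2) = 13/70

Enumerate traces; 96 have nonzero weight after conditioning:
  (W=0, U=0, X=1, Z=2, Y=0) weight 3/512
  (W=0, U=0, X=1, Z=2, Y=1) weight 3/2048
  (W=0, U=0, X=1, Z=2, Y=2) weight 9/2048
  (W=0, U=0, X=2, Z=2, Y=0) weight 3/512
  (W=0, U=0, X=2, Z=2, Y=1) weight 3/2048
  (W=0, U=0, X=2, Z=2, Y=2) weight 9/2048
  (W=0, U=0, X=3, Z=2, Y=0) weight 3/512
  (W=0, U=0, X=3, Z=2, Y=1) weight 3/2048
  (W=0, U=1, X=1, Z=1, Y=0) weight 3/256
  (W=0, U=2, X=1, Z=3, Y=0) weight 3/512
  … 86 more
Group by U:
  weight(U=0) = 13/192
  weight(U=1) = 11/48
  weight(U=2) = 13/192
Total weight = 13/192 + 11/48 + 13/192 = 35/96
P(U=0 | obs) = 13/192 / 35/96 = 13/70
P(U=1 | obs) = 11/48 / 35/96 = 22/35
P(U=2 | obs) = 13/192 / 35/96 = 13/70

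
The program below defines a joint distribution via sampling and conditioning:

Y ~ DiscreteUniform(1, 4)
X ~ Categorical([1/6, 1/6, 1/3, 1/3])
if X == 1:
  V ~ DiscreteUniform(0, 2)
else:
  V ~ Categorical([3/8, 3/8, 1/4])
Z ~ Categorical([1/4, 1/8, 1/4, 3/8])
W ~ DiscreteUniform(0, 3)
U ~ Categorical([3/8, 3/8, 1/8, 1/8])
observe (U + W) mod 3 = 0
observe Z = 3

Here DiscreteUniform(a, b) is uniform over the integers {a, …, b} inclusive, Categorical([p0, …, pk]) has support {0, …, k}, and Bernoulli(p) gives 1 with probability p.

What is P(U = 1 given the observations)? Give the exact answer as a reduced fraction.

P(U = 1 | obs) = 1/4

Enumerate traces; 288 have nonzero weight after conditioning:
  (Y=1, X=0, V=0, Z=3, W=0, U=0) weight 9/16384
  (Y=1, X=0, V=0, Z=3, W=0, U=3) weight 3/16384
  (Y=1, X=0, V=0, Z=3, W=1, U=2) weight 3/16384
  (Y=1, X=0, V=0, Z=3, W=2, U=1) weight 9/16384
  (Y=1, X=0, V=0, Z=3, W=3, U=0) weight 9/16384
  (Y=1, X=0, V=0, Z=3, W=3, U=3) weight 3/16384
  (Y=1, X=0, V=1, Z=3, W=0, U=0) weight 9/16384
  (Y=1, X=0, V=1, Z=3, W=0, U=3) weight 3/16384
  … 280 more
Group by U:
  weight(U=0) = 9/128
  weight(U=1) = 9/256
  weight(U=2) = 3/256
  weight(U=3) = 3/128
Total weight = 9/128 + 9/256 + 3/256 + 3/128 = 9/64
P(U=0 | obs) = 9/128 / 9/64 = 1/2
P(U=1 | obs) = 9/256 / 9/64 = 1/4
P(U=2 | obs) = 3/256 / 9/64 = 1/12
P(U=3 | obs) = 3/128 / 9/64 = 1/6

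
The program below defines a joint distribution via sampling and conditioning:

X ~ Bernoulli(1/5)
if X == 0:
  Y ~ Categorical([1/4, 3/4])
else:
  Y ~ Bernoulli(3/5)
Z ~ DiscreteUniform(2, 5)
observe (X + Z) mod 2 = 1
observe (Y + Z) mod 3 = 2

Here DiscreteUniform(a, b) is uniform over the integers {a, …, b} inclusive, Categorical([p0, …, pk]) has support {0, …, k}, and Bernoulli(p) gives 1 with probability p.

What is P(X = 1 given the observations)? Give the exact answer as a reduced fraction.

Enumerate traces; 3 have nonzero weight after conditioning:
  (X=0, Y=0, Z=5) weight 1/20
  (X=1, Y=0, Z=2) weight 1/50
  (X=1, Y=1, Z=4) weight 3/100
Group by X:
  weight(X=0) = 1/20
  weight(X=1) = 1/20
Total weight = 1/20 + 1/20 = 1/10
P(X=0 | obs) = 1/20 / 1/10 = 1/2
P(X=1 | obs) = 1/20 / 1/10 = 1/2

P(X = 1 | obs) = 1/2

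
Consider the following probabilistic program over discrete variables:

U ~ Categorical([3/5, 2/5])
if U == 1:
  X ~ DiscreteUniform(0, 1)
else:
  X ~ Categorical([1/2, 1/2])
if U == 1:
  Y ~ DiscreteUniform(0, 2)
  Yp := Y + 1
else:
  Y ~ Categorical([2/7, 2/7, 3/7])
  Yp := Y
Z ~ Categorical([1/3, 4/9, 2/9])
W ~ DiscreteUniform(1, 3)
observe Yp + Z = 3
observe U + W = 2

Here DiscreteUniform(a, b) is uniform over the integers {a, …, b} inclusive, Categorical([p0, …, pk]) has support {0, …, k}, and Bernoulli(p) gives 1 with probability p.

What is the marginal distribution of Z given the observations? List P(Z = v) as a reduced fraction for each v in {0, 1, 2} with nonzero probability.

Enumerate traces; 10 have nonzero weight after conditioning:
  (U=0, X=0, Y=1, Z=2, W=2) weight 2/315
  (U=0, X=0, Y=2, Z=1, W=2) weight 2/105
  (U=0, X=1, Y=1, Z=2, W=2) weight 2/315
  (U=0, X=1, Y=2, Z=1, W=2) weight 2/105
  (U=1, X=0, Y=0, Z=2, W=1) weight 2/405
  (U=1, X=0, Y=1, Z=1, W=1) weight 4/405
  (U=1, X=0, Y=2, Z=0, W=1) weight 1/135
  (U=1, X=1, Y=0, Z=2, W=1) weight 2/405
  … 2 more
Group by Z:
  weight(Z=0) = 2/135
  weight(Z=1) = 164/2835
  weight(Z=2) = 64/2835
Total weight = 2/135 + 164/2835 + 64/2835 = 2/21
P(Z=0 | obs) = 2/135 / 2/21 = 7/45
P(Z=1 | obs) = 164/2835 / 2/21 = 82/135
P(Z=2 | obs) = 64/2835 / 2/21 = 32/135

P(Z=0) = 7/45, P(Z=1) = 82/135, P(Z=2) = 32/135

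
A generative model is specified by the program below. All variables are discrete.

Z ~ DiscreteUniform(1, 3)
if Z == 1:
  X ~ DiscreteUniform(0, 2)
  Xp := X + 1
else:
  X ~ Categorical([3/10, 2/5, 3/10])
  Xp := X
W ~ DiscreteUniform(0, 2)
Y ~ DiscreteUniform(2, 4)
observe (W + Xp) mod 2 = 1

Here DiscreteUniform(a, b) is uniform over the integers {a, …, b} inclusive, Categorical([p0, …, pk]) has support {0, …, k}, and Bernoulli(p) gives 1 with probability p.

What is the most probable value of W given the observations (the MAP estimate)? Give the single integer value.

Enumerate traces; 39 have nonzero weight after conditioning:
  (Z=1, X=0, W=0, Y=2) weight 1/81
  (Z=1, X=0, W=0, Y=3) weight 1/81
  (Z=1, X=0, W=0, Y=4) weight 1/81
  (Z=1, X=0, W=2, Y=2) weight 1/81
  (Z=1, X=0, W=2, Y=3) weight 1/81
  (Z=1, X=0, W=2, Y=4) weight 1/81
  (Z=1, X=1, W=1, Y=2) weight 1/81
  (Z=1, X=1, W=1, Y=3) weight 1/81
  … 31 more
Group by W:
  weight(W=0) = 22/135
  weight(W=1) = 23/135
  weight(W=2) = 22/135
Total weight = 22/135 + 23/135 + 22/135 = 67/135
P(W=0 | obs) = 22/135 / 67/135 = 22/67
P(W=1 | obs) = 23/135 / 67/135 = 23/67
P(W=2 | obs) = 22/135 / 67/135 = 22/67
argmax = 1

argmax_v P(W = v | obs) = 1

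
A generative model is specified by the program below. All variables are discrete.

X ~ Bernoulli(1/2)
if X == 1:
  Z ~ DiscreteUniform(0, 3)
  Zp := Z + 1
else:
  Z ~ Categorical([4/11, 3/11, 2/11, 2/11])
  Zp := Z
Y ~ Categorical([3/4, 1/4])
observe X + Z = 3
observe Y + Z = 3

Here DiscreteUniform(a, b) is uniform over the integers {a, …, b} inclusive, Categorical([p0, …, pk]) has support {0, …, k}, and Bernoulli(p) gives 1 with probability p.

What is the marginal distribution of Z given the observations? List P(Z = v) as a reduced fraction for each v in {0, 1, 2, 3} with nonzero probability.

P(Z=2) = 11/35, P(Z=3) = 24/35

Enumerate traces; 2 have nonzero weight after conditioning:
  (X=0, Z=3, Y=0) weight 3/44
  (X=1, Z=2, Y=1) weight 1/32
Group by Z:
  weight(Z=2) = 1/32
  weight(Z=3) = 3/44
Total weight = 1/32 + 3/44 = 35/352
P(Z=2 | obs) = 1/32 / 35/352 = 11/35
P(Z=3 | obs) = 3/44 / 35/352 = 24/35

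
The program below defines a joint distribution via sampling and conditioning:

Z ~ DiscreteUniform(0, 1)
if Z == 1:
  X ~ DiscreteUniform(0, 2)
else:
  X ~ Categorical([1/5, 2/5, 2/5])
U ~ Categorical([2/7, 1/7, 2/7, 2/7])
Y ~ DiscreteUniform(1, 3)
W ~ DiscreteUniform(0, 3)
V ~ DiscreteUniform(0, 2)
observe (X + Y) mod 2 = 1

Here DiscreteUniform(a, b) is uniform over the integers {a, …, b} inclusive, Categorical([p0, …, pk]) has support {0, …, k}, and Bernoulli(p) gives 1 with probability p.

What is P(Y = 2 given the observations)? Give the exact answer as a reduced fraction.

P(Y = 2 | obs) = 11/49

Enumerate traces; 480 have nonzero weight after conditioning:
  (Z=0, X=0, U=0, Y=1, W=0, V=0) weight 1/1260
  (Z=0, X=0, U=0, Y=1, W=0, V=1) weight 1/1260
  (Z=0, X=0, U=0, Y=1, W=0, V=2) weight 1/1260
  (Z=0, X=0, U=0, Y=1, W=1, V=0) weight 1/1260
  (Z=0, X=0, U=0, Y=1, W=1, V=1) weight 1/1260
  (Z=0, X=0, U=0, Y=1, W=1, V=2) weight 1/1260
  (Z=0, X=0, U=0, Y=1, W=2, V=0) weight 1/1260
  (Z=0, X=0, U=0, Y=1, W=2, V=1) weight 1/1260
  (Z=0, X=0, U=0, Y=3, W=0, V=0) weight 1/1260
  (Z=0, X=1, U=0, Y=2, W=0, V=0) weight 1/630
  … 470 more
Group by Y:
  weight(Y=1) = 19/90
  weight(Y=2) = 11/90
  weight(Y=3) = 19/90
Total weight = 19/90 + 11/90 + 19/90 = 49/90
P(Y=1 | obs) = 19/90 / 49/90 = 19/49
P(Y=2 | obs) = 11/90 / 49/90 = 11/49
P(Y=3 | obs) = 19/90 / 49/90 = 19/49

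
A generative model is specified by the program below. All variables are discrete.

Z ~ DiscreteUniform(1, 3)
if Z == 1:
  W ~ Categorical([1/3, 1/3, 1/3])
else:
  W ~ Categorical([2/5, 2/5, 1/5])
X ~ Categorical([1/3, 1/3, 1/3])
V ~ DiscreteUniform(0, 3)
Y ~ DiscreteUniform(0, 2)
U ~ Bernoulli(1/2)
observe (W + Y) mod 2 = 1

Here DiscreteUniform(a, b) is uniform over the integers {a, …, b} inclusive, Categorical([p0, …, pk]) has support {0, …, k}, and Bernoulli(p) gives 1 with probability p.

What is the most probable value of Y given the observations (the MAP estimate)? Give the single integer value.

Enumerate traces; 288 have nonzero weight after conditioning:
  (Z=1, W=0, X=0, V=0, Y=1, U=0) weight 1/648
  (Z=1, W=0, X=0, V=0, Y=1, U=1) weight 1/648
  (Z=1, W=0, X=0, V=1, Y=1, U=0) weight 1/648
  (Z=1, W=0, X=0, V=1, Y=1, U=1) weight 1/648
  (Z=1, W=0, X=0, V=2, Y=1, U=0) weight 1/648
  (Z=1, W=0, X=0, V=2, Y=1, U=1) weight 1/648
  (Z=1, W=0, X=0, V=3, Y=1, U=0) weight 1/648
  (Z=1, W=0, X=0, V=3, Y=1, U=1) weight 1/648
  (Z=1, W=1, X=0, V=0, Y=0, U=0) weight 1/648
  (Z=1, W=1, X=0, V=0, Y=2, U=0) weight 1/648
  … 278 more
Group by Y:
  weight(Y=0) = 17/135
  weight(Y=1) = 28/135
  weight(Y=2) = 17/135
Total weight = 17/135 + 28/135 + 17/135 = 62/135
P(Y=0 | obs) = 17/135 / 62/135 = 17/62
P(Y=1 | obs) = 28/135 / 62/135 = 14/31
P(Y=2 | obs) = 17/135 / 62/135 = 17/62
argmax = 1

argmax_v P(Y = v | obs) = 1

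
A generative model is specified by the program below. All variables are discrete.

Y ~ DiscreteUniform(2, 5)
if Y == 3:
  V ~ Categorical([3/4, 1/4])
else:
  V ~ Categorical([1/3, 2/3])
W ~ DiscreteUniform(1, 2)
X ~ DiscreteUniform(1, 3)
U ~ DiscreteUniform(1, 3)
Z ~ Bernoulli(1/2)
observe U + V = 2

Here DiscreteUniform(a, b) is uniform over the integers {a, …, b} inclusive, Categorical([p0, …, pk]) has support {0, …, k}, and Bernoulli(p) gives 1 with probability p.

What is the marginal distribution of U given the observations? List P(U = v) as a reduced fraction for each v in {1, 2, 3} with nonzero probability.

Enumerate traces; 96 have nonzero weight after conditioning:
  (Y=2, V=0, W=1, X=1, U=2, Z=0) weight 1/432
  (Y=2, V=0, W=1, X=1, U=2, Z=1) weight 1/432
  (Y=2, V=0, W=1, X=2, U=2, Z=0) weight 1/432
  (Y=2, V=0, W=1, X=2, U=2, Z=1) weight 1/432
  (Y=2, V=0, W=1, X=3, U=2, Z=0) weight 1/432
  (Y=2, V=0, W=1, X=3, U=2, Z=1) weight 1/432
  (Y=2, V=0, W=2, X=1, U=2, Z=0) weight 1/432
  (Y=2, V=0, W=2, X=1, U=2, Z=1) weight 1/432
  (Y=2, V=1, W=1, X=1, U=1, Z=0) weight 1/216
  … 87 more
Group by U:
  weight(U=1) = 3/16
  weight(U=2) = 7/48
Total weight = 3/16 + 7/48 = 1/3
P(U=1 | obs) = 3/16 / 1/3 = 9/16
P(U=2 | obs) = 7/48 / 1/3 = 7/16

P(U=1) = 9/16, P(U=2) = 7/16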